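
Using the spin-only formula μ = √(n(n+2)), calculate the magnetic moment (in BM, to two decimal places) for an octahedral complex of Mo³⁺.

Mo³⁺: group 6, so d-count = 6 − 3 = 3.
Configuration: t₂g³ eg⁰ → 3 unpaired electrons.
μ(spin-only) = √[3(3+2)] = √15 ≈ 3.87 BM.

3.87 BM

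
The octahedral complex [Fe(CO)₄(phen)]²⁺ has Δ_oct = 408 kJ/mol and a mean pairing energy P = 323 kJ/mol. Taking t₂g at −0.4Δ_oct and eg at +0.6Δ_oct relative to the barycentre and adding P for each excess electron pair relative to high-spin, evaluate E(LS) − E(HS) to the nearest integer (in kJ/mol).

Ligand charges: 4×(+0) from CO and 1×(+0) from phen sum to +0; with overall charge +2, Fe is +2.
Fe is in group 8, so Fe²⁺ is d⁶ (8 − 2 = 6).
High-spin: t₂g⁴ eg², CFSE = -0.4Δ_oct = -163 kJ/mol.
For low-spin the configuration is t₂g⁶ eg⁰: orbital energy -2.4 × 408 = -979 kJ/mol, and 2 additional pairs relative to high-spin add 646 kJ/mol, giving -333 kJ/mol.
E(LS) − E(HS) = -333 − (-163) = -170 kJ/mol.

-170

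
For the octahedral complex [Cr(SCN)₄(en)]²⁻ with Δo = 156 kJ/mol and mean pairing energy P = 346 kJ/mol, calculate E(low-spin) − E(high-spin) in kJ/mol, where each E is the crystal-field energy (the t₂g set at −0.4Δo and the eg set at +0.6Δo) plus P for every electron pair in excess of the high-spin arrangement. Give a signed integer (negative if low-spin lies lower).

190

Ligand charges: 4×(-1) from SCN⁻ and 1×(+0) from en sum to -4; with overall charge -2, Cr is +2.
Cr is in group 6, so Cr²⁺ is d⁴ (6 − 2 = 4).
High-spin d⁴ fills as t₂g³ eg¹ with CFSE 3(−0.4) + 1(+0.6) = -0.6Δo = -94 kJ/mol.
Low-spin: t₂g⁴ eg⁰, orbital CFSE = -1.6Δo = -250 kJ/mol; plus 1 excess pair × P = +346 kJ/mol; total 96 kJ/mol.
The difference is 96 − (-94) = 190 kJ/mol, so high-spin lies lower.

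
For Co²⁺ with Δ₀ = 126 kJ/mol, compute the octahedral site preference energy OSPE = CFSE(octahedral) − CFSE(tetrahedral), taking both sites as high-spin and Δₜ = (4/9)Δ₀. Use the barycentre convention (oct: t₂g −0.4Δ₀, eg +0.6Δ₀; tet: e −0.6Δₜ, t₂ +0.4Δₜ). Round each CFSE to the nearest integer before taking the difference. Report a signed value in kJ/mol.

-34

Co is in group 9, so Co²⁺ is d⁷ (9 − 2 = 7).
In an octahedral site d⁷ (HS) is t₂g⁵ eg², giving CFSE(oct) = -0.8Δ₀ = -101 kJ/mol.
Tetrahedral e⁴ t₂³ gives -1.2Δₜ = -1.2 × (4/9) × 126 = -67 kJ/mol.
OSPE = CFSE(oct) − CFSE(tet) = -101 − (-67) = -34 kJ/mol.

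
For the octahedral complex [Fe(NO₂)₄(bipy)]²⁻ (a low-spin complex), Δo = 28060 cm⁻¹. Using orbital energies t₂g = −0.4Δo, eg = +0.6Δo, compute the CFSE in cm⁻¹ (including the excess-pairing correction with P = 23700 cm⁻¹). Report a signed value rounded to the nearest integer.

-19944

Ligand charges: 4×(-1) from NO₂⁻ and 1×(+0) from bipy sum to -4; with overall charge -2, Fe is +2.
Fe²⁺: group 8, so d-count = 8 − 2 = 6.
Electron filling gives t₂g⁶ eg⁰.
CFSE(orbital) = 6×(-0.4Δo) + 0×(0.6Δo) = -2.4Δo; with Δo = 28060 cm⁻¹ that is -67344 cm⁻¹.
Relative to high-spin t₂g⁴ eg² (1 paired), the low-spin configuration has 2 additional pairs, contributing +2 × 23700 = +47400 cm⁻¹.
Overall CFSE = -67344 + 47400 = -19944 cm⁻¹.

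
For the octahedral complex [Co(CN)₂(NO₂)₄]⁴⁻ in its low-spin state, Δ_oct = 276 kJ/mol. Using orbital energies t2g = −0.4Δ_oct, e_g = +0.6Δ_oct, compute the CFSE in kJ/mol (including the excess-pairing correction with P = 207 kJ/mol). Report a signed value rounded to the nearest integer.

Ligand charges: 2×(-1) from CN⁻ and 4×(-1) from NO₂⁻ sum to -6; with overall charge -4, Co is +2.
Co is in group 9, so Co²⁺ is d⁷ (9 − 2 = 7).
Configuration: t2g^6 e_g^1.
Orbital CFSE = 6(-0.4) + 1(0.6) = -1.8Δ_oct = -1.8 × 276 = -497 kJ/mol.
Relative to high-spin t2g^5 e_g^2 (2 paired), the low-spin configuration has 1 additional pair, contributing +1 × 207 = +207 kJ/mol.
Combining: -497 + 207 = -290 kJ/mol.

-290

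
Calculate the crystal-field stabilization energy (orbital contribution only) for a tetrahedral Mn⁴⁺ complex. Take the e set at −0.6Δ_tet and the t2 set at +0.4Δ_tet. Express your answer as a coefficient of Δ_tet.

Mn is in group 7, so Mn⁴⁺ is d³ (7 − 4 = 3).
With tetrahedral geometry the complex is necessarily high-spin.
Configuration: e^2 t2^1.
CFSE = 2(-0.6Δ_tet) + 1(0.4Δ_tet) = -1.2Δ_tet + 0.4Δ_tet = -0.8Δ_tet.

-0.8 Δ_tet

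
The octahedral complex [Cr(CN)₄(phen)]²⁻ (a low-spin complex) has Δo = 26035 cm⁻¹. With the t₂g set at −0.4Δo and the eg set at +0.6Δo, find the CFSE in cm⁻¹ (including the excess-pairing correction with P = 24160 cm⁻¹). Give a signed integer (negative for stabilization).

Ligand charges: 4×(-1) from CN⁻ and 1×(+0) from phen sum to -4; with overall charge -2, Cr is +2.
Cr²⁺: group 6, so d-count = 6 − 2 = 4.
Configuration: t₂g⁴ eg⁰.
Orbital CFSE = 4(-0.4) + 0(0.6) = -1.6Δo = -1.6 × 26035 = -41656 cm⁻¹.
High-spin d⁴ would be t₂g³ eg¹ with 0 pairs; low-spin has 1, so 1 excess pair costs +1P = +24160 cm⁻¹.
Overall CFSE = -41656 + 24160 = -17496 cm⁻¹.

-17496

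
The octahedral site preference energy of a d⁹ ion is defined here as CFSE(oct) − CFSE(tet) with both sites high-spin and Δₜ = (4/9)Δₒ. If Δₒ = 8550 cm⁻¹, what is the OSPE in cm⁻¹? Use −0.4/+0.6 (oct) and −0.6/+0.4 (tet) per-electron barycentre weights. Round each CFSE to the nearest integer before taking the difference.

In an octahedral site d⁹ (HS) is t2g^6 e_g^3, giving CFSE(oct) = -0.6Δₒ = -5130 cm⁻¹.
In a tetrahedral site the filling is e^4 t2^5: CFSE(tet) = -0.4Δₜ = -0.4 × (4/9)(8550) = -1520 cm⁻¹.
OSPE = -5130 − (-1520) = -3610 cm⁻¹.

-3610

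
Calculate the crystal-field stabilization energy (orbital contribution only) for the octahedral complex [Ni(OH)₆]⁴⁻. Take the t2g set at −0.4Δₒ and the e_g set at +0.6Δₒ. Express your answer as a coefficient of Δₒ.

-1.2 Δₒ

Each OH⁻ contributes -1; 6 × (-1) = -6. With overall charge -4, Ni is in the +2 oxidation state.
Group 10 minus oxidation state +2 gives a d⁸ configuration for Ni²⁺.
Configuration: t2g^6 e_g^2.
CFSE = 6(-0.4Δₒ) + 2(0.6Δₒ) = -2.4Δₒ + 1.2Δₒ = -1.2Δₒ.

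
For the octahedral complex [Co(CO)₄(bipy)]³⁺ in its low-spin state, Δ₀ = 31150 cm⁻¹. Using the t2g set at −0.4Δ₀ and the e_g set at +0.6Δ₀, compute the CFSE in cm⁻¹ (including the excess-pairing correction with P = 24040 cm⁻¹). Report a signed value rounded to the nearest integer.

-26680

Ligand charges: 4×(+0) from CO and 1×(+0) from bipy sum to +0; with overall charge +3, Co is +3.
Co³⁺: group 9, so d-count = 9 − 3 = 6.
Electron filling gives t2g^6 e_g^0.
Orbital CFSE = 6(-0.4) + 0(0.6) = -2.4Δ₀ = -2.4 × 31150 = -74760 cm⁻¹.
High-spin d⁶ would be t2g^4 e_g^2 with 1 pair; low-spin has 3, so 2 excess pairs cost +2P = +48080 cm⁻¹.
Net CFSE = -74760 + 48080 = -26680 cm⁻¹.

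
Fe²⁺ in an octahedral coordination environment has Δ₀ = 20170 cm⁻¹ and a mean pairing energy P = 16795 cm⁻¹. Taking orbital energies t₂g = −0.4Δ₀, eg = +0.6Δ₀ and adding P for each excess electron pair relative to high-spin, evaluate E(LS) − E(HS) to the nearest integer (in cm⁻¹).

-6750

Group 8 minus oxidation state +2 gives a d⁶ configuration for Fe²⁺.
High-spin: t₂g⁴ eg², CFSE = -0.4Δ₀ = -8068 cm⁻¹.
Low-spin: t₂g⁶ eg⁰, orbital CFSE = -2.4Δ₀ = -48408 cm⁻¹; plus 2 excess pairs × P = +33590 cm⁻¹; total -14818 cm⁻¹.
Thus E(LS) − E(HS) = -6750 cm⁻¹.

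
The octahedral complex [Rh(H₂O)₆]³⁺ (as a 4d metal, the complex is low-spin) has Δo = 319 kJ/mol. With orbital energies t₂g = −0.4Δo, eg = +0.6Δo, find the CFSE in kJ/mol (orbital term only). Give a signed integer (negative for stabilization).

H₂O is neutral, so the +3 overall charge sits on Rh: oxidation state +3.
Rh sits in group 9; removing 3 electrons leaves Rh³⁺ with 9 − 3 = 6 d electrons.
Electron filling gives t₂g⁶ eg⁰.
The orbital stabilization is -2.4Δo = -2.4 × 319 = -766 kJ/mol.

-766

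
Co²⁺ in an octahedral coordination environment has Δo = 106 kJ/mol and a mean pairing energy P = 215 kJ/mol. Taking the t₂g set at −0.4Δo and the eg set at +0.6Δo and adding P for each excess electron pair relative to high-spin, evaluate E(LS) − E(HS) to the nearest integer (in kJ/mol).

Co sits in group 9; removing 2 electrons leaves Co²⁺ with 9 − 2 = 7 d electrons.
High-spin d⁷ fills as t₂g⁵ eg² with CFSE 5(−0.4) + 2(+0.6) = -0.8Δo = -85 kJ/mol.
Low-spin: t₂g⁶ eg¹, orbital CFSE = -1.8Δo = -191 kJ/mol; plus 1 excess pair × P = +215 kJ/mol; total 24 kJ/mol.
E(LS) − E(HS) = 24 − (-85) = 109 kJ/mol.

109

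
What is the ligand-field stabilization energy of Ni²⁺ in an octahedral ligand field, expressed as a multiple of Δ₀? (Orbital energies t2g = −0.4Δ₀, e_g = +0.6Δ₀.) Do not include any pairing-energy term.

-1.2 Δ₀

Ni²⁺: group 10, so d-count = 10 − 2 = 8.
Configuration: t2g^6 e_g^2.
CFSE = 6(-0.4Δ₀) + 2(0.6Δ₀) = -2.4Δ₀ + 1.2Δ₀ = -1.2Δ₀.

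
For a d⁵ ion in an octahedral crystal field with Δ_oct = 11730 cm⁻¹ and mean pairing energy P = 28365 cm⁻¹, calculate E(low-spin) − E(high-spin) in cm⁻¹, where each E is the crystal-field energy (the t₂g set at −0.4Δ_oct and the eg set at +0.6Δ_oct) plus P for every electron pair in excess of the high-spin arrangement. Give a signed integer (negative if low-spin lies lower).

In the high-spin limit (t₂g³ eg²) the orbital term is 0.0Δ_oct = 0 cm⁻¹, with no excess pairing.
Low-spin: t₂g⁵ eg⁰, orbital CFSE = -2.0Δ_oct = -23460 cm⁻¹; plus 2 excess pairs × P = +56730 cm⁻¹; total 33270 cm⁻¹.
Thus E(LS) − E(HS) = 33270 cm⁻¹.

33270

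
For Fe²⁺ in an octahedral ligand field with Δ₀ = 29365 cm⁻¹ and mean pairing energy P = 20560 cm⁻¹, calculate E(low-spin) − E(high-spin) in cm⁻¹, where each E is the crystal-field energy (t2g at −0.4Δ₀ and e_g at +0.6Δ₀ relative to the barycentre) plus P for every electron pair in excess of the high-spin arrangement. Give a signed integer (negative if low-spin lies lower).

Fe sits in group 8; removing 2 electrons leaves Fe²⁺ with 8 − 2 = 6 d electrons.
High-spin d⁶ fills as t2g^4 e_g^2 with CFSE 4(−0.4) + 2(+0.6) = -0.4Δ₀ = -11746 cm⁻¹.
For low-spin the configuration is t2g^6 e_g^0: orbital energy -2.4 × 29365 = -70476 cm⁻¹, and 2 additional pairs relative to high-spin add 41120 cm⁻¹, giving -29356 cm⁻¹.
The difference is -29356 − (-11746) = -17610 cm⁻¹, so low-spin lies lower.

-17610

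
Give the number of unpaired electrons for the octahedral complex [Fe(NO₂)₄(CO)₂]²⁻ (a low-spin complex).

0

Ligand charges: 4×(-1) from NO₂⁻ and 2×(+0) from CO sum to -4; with overall charge -2, Fe is +2.
Fe sits in group 8; removing 2 electrons leaves Fe²⁺ with 8 − 2 = 6 d electrons.
Configuration: t₂g⁶ eg⁰, giving 0 unpaired electrons.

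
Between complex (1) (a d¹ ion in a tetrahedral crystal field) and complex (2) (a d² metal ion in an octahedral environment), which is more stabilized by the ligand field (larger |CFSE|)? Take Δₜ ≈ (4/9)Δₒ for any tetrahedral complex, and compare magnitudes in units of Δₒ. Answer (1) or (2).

(1): Tetrahedral fields are weak (Δₜ ≈ 4/9 Δₒ), so electrons fill high-spin; e¹ t₂⁰, CFSE = -0.6Δₜ ≈ -0.27Δₒ.
(2): t2g^2 e_g^0, CFSE = -0.8Δₒ.
So (2) has the larger |CFSE|.

(2)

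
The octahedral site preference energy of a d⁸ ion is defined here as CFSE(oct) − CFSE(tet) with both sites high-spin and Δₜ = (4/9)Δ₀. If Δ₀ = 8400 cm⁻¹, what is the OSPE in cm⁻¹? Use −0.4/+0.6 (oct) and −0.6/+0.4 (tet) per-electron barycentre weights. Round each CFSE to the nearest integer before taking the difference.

-7093

In an octahedral site d⁸ (HS) is t2g^6 e_g^2, giving CFSE(oct) = -1.2Δ₀ = -10080 cm⁻¹.
Tetrahedral: e^4 t2^4, CFSE = 4(−0.6) + 4(+0.4) = -0.8Δₜ = -0.8 × (4/9) × 8400 = -2987 cm⁻¹.
OSPE = CFSE(oct) − CFSE(tet) = -10080 − (-2987) = -7093 cm⁻¹.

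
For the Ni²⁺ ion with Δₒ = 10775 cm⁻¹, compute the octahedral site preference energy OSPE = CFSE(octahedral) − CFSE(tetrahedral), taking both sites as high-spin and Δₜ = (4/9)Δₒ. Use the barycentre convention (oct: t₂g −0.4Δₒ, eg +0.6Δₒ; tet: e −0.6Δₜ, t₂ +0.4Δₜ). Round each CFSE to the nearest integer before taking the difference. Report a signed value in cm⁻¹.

-9099

Ni is in group 10, so Ni²⁺ is d⁸ (10 − 2 = 8).
In an octahedral site d⁸ (HS) is t2g^6 e_g^2, giving CFSE(oct) = -1.2Δₒ = -12930 cm⁻¹.
Tetrahedral: e^4 t2^4, CFSE = 4(−0.6) + 4(+0.4) = -0.8Δₜ = -0.8 × (4/9) × 10775 = -3831 cm⁻¹.
OSPE = -12930 − (-3831) = -9099 cm⁻¹.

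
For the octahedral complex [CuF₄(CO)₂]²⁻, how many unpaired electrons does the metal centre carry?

Ligand charges: 4×(-1) from F⁻ and 2×(+0) from CO sum to -4; with overall charge -2, Cu is +2.
Cu is in group 11, so Cu²⁺ is d⁹ (11 − 2 = 9).
Configuration: t₂g⁶ eg³, giving 1 unpaired electron.

1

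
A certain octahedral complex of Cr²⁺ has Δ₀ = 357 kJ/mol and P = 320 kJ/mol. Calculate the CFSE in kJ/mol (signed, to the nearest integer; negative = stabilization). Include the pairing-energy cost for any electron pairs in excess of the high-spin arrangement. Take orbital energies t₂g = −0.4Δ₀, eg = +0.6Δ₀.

-251

Cr is in group 6, so Cr²⁺ is d⁴ (6 − 2 = 4).
Here Δ₀ > P (357 > 320), so the low-spin state is favoured.
Filling d⁴ accordingly: t₂g⁴ eg⁰.
Orbital CFSE = -1.6Δ₀ = -1.6 × 357 = -571 kJ/mol.
Excess pairs vs high-spin: 1 − 0 = 1; pairing cost = +320 kJ/mol.
Net CFSE = -571 + 320 = -251 kJ/mol.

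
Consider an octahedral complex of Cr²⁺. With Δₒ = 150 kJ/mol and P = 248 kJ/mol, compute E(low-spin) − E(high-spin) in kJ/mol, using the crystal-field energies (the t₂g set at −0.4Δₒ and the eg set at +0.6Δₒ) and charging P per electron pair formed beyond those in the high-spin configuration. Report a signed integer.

98

Cr sits in group 6; removing 2 electrons leaves Cr²⁺ with 6 − 2 = 4 d electrons.
High-spin: t₂g³ eg¹, CFSE = -0.6Δₒ = -90 kJ/mol.
Low-spin: t₂g⁴ eg⁰, orbital CFSE = -1.6Δₒ = -240 kJ/mol; plus 1 excess pair × P = +248 kJ/mol; total 8 kJ/mol.
E(LS) − E(HS) = 8 − (-90) = 98 kJ/mol.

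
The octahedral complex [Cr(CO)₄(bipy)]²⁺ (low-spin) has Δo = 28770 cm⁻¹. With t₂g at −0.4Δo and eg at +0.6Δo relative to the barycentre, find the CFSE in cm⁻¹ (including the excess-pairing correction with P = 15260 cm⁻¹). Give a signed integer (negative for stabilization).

Ligand charges: 4×(+0) from CO and 1×(+0) from bipy sum to +0; with overall charge +2, Cr is +2.
Cr sits in group 6; removing 2 electrons leaves Cr²⁺ with 6 − 2 = 4 d electrons.
Configuration: t₂g⁴ eg⁰.
Orbital CFSE = 4(-0.4) + 0(0.6) = -1.6Δo = -1.6 × 28770 = -46032 cm⁻¹.
Relative to high-spin t₂g³ eg¹ (0 paired), the low-spin configuration has 1 additional pair, contributing +1 × 15260 = +15260 cm⁻¹.
Net CFSE = -46032 + 15260 = -30772 cm⁻¹.

-30772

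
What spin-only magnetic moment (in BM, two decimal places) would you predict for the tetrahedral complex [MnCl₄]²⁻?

Each Cl⁻ contributes -1; 4 × (-1) = -4. With overall charge -2, Mn is in the +2 oxidation state.
Mn²⁺: group 7, so d-count = 7 − 2 = 5.
With tetrahedral geometry the complex is necessarily high-spin.
Configuration: e² t₂³ → 5 unpaired electrons.
μ(spin-only) = √[5(5+2)] = √35 ≈ 5.92 BM.

5.92 BM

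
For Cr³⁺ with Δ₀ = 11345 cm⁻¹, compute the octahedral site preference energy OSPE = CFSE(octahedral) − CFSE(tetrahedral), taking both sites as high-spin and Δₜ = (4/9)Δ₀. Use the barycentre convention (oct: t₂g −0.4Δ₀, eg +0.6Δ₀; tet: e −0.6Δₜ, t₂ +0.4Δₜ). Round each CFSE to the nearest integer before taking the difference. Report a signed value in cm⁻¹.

-9580

Cr is in group 6, so Cr³⁺ is d³ (6 − 3 = 3).
Octahedral high-spin t₂g³ eg⁰: CFSE = -1.2 × 11345 = -13614 cm⁻¹.
In a tetrahedral site the filling is e² t₂¹: CFSE(tet) = -0.8Δₜ = -0.8 × (4/9)(11345) = -4034 cm⁻¹.
OSPE = CFSE(oct) − CFSE(tet) = -13614 − (-4034) = -9580 cm⁻¹.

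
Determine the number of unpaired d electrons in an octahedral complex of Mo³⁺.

3

Mo³⁺: group 6, so d-count = 6 − 3 = 3.
Configuration: t2g^3 e_g^0, giving 3 unpaired electrons.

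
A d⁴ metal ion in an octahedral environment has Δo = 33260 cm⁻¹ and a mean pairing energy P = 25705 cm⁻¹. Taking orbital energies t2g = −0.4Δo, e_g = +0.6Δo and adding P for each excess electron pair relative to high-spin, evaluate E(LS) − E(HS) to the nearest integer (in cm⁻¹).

High-spin: t2g^3 e_g^1, CFSE = -0.6Δo = -19956 cm⁻¹.
For low-spin the configuration is t2g^4 e_g^0: orbital energy -1.6 × 33260 = -53216 cm⁻¹, and 1 additional pair relative to high-spin adds 25705 cm⁻¹, giving -27511 cm⁻¹.
The difference is -27511 − (-19956) = -7555 cm⁻¹, so low-spin lies lower.

-7555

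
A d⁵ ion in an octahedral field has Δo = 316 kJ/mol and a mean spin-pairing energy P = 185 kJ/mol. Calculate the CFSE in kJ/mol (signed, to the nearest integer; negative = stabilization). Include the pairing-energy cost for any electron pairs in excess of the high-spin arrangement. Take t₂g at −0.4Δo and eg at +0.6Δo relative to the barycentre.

-262

Here Δo > P (316 > 185), so the low-spin state is favoured.
Filling d⁵ accordingly: t₂g⁵ eg⁰.
Orbital CFSE = -2.0Δo = -2.0 × 316 = -632 kJ/mol.
Excess pairs vs high-spin: 2 − 0 = 2; pairing cost = +370 kJ/mol.
Net CFSE = -632 + 370 = -262 kJ/mol.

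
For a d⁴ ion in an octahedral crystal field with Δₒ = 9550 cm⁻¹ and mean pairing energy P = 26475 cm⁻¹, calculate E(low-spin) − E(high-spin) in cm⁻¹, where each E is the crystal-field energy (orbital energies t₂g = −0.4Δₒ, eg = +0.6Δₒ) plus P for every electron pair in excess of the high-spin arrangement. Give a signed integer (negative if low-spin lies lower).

16925

High-spin: t₂g³ eg¹, CFSE = -0.6Δₒ = -5730 cm⁻¹.
Low-spin: t₂g⁴ eg⁰, orbital CFSE = -1.6Δₒ = -15280 cm⁻¹; plus 1 excess pair × P = +26475 cm⁻¹; total 11195 cm⁻¹.
E(LS) − E(HS) = 11195 − (-5730) = 16925 cm⁻¹.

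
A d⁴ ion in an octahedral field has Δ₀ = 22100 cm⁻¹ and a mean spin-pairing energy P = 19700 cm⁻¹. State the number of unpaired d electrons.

2

Δ₀ > P, so pairing is preferred: the ground state is low-spin.
That gives t₂g⁴ eg⁰.
Unpaired electrons: 2.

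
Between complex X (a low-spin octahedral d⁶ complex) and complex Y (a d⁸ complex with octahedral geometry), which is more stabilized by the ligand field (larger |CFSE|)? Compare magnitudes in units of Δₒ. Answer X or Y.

X

X: t₂g⁶ eg⁰, CFSE = -2.4Δₒ.
Y: t₂g⁶ eg², CFSE = -1.2Δₒ.
So X has the larger |CFSE|.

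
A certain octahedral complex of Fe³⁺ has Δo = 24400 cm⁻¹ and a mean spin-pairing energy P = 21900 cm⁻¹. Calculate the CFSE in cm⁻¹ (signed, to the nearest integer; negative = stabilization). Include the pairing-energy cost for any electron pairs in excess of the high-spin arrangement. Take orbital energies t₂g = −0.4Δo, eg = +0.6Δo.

Fe is in group 8, so Fe³⁺ is d⁵ (8 − 3 = 5).
Δo > P, so pairing is preferred: the ground state is low-spin.
Filling d⁵ accordingly: t₂g⁵ eg⁰.
Orbital CFSE = -2.0Δo = -2.0 × 24400 = -48800 cm⁻¹.
Excess pairs vs high-spin: 2 − 0 = 2; pairing cost = +43800 cm⁻¹.
Net CFSE = -48800 + 43800 = -5000 cm⁻¹.

-5000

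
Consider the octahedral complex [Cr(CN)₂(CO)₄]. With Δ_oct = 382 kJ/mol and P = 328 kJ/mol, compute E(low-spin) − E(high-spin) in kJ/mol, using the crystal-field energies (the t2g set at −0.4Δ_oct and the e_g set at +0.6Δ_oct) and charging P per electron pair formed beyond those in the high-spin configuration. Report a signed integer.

-54

Ligand charges: 2×(-1) from CN⁻ and 4×(+0) from CO sum to -2; with overall charge +0, Cr is +2.
Cr sits in group 6; removing 2 electrons leaves Cr²⁺ with 6 − 2 = 4 d electrons.
In the high-spin limit (t2g^3 e_g^1) the orbital term is -0.6Δ_oct = -229 kJ/mol, with no excess pairing.
For low-spin the configuration is t2g^4 e_g^0: orbital energy -1.6 × 382 = -611 kJ/mol, and 1 additional pair relative to high-spin adds 328 kJ/mol, giving -283 kJ/mol.
The difference is -283 − (-229) = -54 kJ/mol, so low-spin lies lower.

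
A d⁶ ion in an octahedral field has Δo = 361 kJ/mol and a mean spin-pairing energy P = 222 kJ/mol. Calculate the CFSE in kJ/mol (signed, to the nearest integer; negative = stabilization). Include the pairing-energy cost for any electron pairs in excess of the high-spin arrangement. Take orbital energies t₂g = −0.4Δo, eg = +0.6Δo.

Δo > P, so pairing is preferred: the ground state is low-spin.
Filling d⁶ accordingly: t₂g⁶ eg⁰.
Orbital CFSE = -2.4Δo = -2.4 × 361 = -866 kJ/mol.
Excess pairs vs high-spin: 3 − 1 = 2; pairing cost = +444 kJ/mol.
Net CFSE = -866 + 444 = -422 kJ/mol.

-422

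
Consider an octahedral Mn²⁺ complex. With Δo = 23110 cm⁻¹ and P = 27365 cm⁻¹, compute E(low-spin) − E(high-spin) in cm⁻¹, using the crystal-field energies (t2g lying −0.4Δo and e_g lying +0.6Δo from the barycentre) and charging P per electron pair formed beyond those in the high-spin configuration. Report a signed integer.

8510

Mn²⁺: group 7, so d-count = 7 − 2 = 5.
High-spin: t2g^3 e_g^2, CFSE = 0.0Δo = 0 cm⁻¹.
Low-spin t2g^5 e_g^0 gives -2.0Δo = -46220 cm⁻¹, but forming 2 extra pairs costs 2P = 54730 cm⁻¹, so E(LS) = -46220 + 54730 = 8510 cm⁻¹.
E(LS) − E(HS) = 8510 − (0) = 8510 cm⁻¹.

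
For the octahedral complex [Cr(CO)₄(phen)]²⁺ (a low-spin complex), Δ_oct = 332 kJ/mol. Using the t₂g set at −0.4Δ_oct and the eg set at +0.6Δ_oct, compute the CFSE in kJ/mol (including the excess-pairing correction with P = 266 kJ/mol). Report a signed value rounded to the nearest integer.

Ligand charges: 4×(+0) from CO and 1×(+0) from phen sum to +0; with overall charge +2, Cr is +2.
Cr²⁺: group 6, so d-count = 6 − 2 = 4.
Electron filling gives t₂g⁴ eg⁰.
Orbital CFSE = 4(-0.4) + 0(0.6) = -1.6Δ_oct = -1.6 × 332 = -531 kJ/mol.
Relative to high-spin t₂g³ eg¹ (0 paired), the low-spin configuration has 1 additional pair, contributing +1 × 266 = +266 kJ/mol.
Combining: -531 + 266 = -265 kJ/mol.

-265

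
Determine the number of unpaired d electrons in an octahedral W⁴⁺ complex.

2

W is in group 6, so W⁴⁺ is d² (6 − 4 = 2).
Configuration: t₂g² eg⁰, giving 2 unpaired electrons.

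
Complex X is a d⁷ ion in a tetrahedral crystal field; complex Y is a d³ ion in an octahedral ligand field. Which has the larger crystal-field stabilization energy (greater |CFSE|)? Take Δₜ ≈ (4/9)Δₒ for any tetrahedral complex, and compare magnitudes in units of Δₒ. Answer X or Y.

Y

X: With tetrahedral geometry the complex is necessarily high-spin; e⁴ t₂³, CFSE = -1.2Δₜ ≈ -0.53Δₒ.
Y: t₂g³ eg⁰, CFSE = -1.2Δₒ.
So Y has the larger |CFSE|.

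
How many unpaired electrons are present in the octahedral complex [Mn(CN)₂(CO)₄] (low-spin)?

Ligand charges: 2×(-1) from CN⁻ and 4×(+0) from CO sum to -2; with overall charge +0, Mn is +2.
Mn²⁺: group 7, so d-count = 7 − 2 = 5.
Configuration: t₂g⁵ eg⁰, giving 1 unpaired electron.

1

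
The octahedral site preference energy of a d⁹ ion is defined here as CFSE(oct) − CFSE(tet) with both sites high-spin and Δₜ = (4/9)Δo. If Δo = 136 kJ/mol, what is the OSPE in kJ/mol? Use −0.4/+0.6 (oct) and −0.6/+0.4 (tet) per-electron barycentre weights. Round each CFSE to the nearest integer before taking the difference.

Octahedral (high-spin): t₂g⁶ eg³, CFSE = 6(−0.4) + 3(+0.6) = -0.6Δo = -0.6 × 136 = -82 kJ/mol.
Tetrahedral e⁴ t₂⁵ gives -0.4Δₜ = -0.4 × (4/9) × 136 = -24 kJ/mol.
Subtracting, OSPE = -82 − (-24) = -58 kJ/mol.

-58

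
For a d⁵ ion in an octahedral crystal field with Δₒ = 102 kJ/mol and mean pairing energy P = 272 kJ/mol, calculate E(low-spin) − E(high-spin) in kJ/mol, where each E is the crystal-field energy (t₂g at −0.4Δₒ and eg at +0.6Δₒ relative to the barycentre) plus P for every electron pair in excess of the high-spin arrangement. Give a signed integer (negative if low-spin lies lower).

High-spin d⁵ fills as t₂g³ eg² with CFSE 3(−0.4) + 2(+0.6) = 0.0Δₒ = 0 kJ/mol.
Low-spin t₂g⁵ eg⁰ gives -2.0Δₒ = -204 kJ/mol, but forming 2 extra pairs costs 2P = 544 kJ/mol, so E(LS) = -204 + 544 = 340 kJ/mol.
The difference is 340 − (0) = 340 kJ/mol, so high-spin lies lower.

340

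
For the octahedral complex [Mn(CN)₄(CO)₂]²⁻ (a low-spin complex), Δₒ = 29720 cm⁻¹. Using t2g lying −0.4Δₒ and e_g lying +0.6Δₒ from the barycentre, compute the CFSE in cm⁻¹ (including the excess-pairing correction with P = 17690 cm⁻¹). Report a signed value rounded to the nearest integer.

-24060

Ligand charges: 4×(-1) from CN⁻ and 2×(+0) from CO sum to -4; with overall charge -2, Mn is +2.
Mn²⁺: group 7, so d-count = 7 − 2 = 5.
Electron filling gives t2g^5 e_g^0.
The orbital stabilization is -2.0Δₒ = -2.0 × 29720 = -59440 cm⁻¹.
Relative to high-spin t2g^3 e_g^2 (0 paired), the low-spin configuration has 2 additional pairs, contributing +2 × 17690 = +35380 cm⁻¹.
Combining: -59440 + 35380 = -24060 cm⁻¹.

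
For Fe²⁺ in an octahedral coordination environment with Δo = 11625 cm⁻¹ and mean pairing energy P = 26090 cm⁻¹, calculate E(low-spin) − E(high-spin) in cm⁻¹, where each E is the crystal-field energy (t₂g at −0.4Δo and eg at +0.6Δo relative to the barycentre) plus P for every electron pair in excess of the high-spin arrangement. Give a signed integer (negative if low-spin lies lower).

Fe sits in group 8; removing 2 electrons leaves Fe²⁺ with 8 − 2 = 6 d electrons.
In the high-spin limit (t₂g⁴ eg²) the orbital term is -0.4Δo = -4650 cm⁻¹, with no excess pairing.
For low-spin the configuration is t₂g⁶ eg⁰: orbital energy -2.4 × 11625 = -27900 cm⁻¹, and 2 additional pairs relative to high-spin add 52180 cm⁻¹, giving 24280 cm⁻¹.
E(LS) − E(HS) = 24280 − (-4650) = 28930 cm⁻¹.

28930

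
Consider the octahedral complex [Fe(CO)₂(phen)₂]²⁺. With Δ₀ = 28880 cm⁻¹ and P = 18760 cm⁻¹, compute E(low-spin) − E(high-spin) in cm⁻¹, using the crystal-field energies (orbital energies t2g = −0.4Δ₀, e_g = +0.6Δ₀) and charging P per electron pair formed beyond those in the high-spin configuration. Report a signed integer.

Ligand charges: 2×(+0) from CO and 2×(+0) from phen sum to +0; with overall charge +2, Fe is +2.
Group 8 minus oxidation state +2 gives a d⁶ configuration for Fe²⁺.
High-spin: t2g^4 e_g^2, CFSE = -0.4Δ₀ = -11552 cm⁻¹.
Low-spin: t2g^6 e_g^0, orbital CFSE = -2.4Δ₀ = -69312 cm⁻¹; plus 2 excess pairs × P = +37520 cm⁻¹; total -31792 cm⁻¹.
The difference is -31792 − (-11552) = -20240 cm⁻¹, so low-spin lies lower.

-20240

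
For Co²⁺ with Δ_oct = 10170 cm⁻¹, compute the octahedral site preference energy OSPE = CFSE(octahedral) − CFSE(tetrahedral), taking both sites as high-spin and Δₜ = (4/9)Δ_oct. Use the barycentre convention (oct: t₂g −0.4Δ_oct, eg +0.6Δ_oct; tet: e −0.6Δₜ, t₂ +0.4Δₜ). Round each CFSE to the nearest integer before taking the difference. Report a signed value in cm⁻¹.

-2712

Co sits in group 9; removing 2 electrons leaves Co²⁺ with 9 − 2 = 7 d electrons.
In an octahedral site d⁷ (HS) is t₂g⁵ eg², giving CFSE(oct) = -0.8Δ_oct = -8136 cm⁻¹.
In a tetrahedral site the filling is e⁴ t₂³: CFSE(tet) = -1.2Δₜ = -1.2 × (4/9)(10170) = -5424 cm⁻¹.
Subtracting, OSPE = -8136 − (-5424) = -2712 cm⁻¹.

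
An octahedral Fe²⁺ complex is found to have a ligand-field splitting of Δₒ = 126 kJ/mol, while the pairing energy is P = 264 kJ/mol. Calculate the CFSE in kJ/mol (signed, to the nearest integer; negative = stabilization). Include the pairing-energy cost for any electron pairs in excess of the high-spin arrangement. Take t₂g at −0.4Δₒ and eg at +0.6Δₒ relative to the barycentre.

Fe sits in group 8; removing 2 electrons leaves Fe²⁺ with 8 − 2 = 6 d electrons.
Since Δₒ = 126 kJ/mol < P = 264 kJ/mol, the complex adopts the high-spin configuration.
Configuration: t₂g⁴ eg².
Orbital CFSE = -0.4Δₒ = -0.4 × 126 = -50 kJ/mol.
High-spin has no excess pairs, so no pairing correction applies.

-50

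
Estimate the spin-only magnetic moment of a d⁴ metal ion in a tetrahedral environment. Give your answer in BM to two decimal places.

Tetrahedral fields are weak (Δₜ ≈ 4/9 Δₒ), so electrons fill high-spin.
Configuration: e² t₂² → 4 unpaired electrons.
μ(spin-only) = √[4(4+2)] = √24 ≈ 4.90 BM.

4.90 BM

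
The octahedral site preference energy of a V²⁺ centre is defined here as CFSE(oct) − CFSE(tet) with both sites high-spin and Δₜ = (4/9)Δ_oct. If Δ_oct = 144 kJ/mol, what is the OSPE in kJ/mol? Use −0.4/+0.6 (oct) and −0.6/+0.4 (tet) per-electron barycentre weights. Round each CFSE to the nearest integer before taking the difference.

-122

Group 5 minus oxidation state +2 gives a d³ configuration for V²⁺.
Octahedral high-spin t2g^3 e_g^0: CFSE = -1.2 × 144 = -173 kJ/mol.
In a tetrahedral site the filling is e^2 t2^1: CFSE(tet) = -0.8Δₜ = -0.8 × (4/9)(144) = -51 kJ/mol.
OSPE = CFSE(oct) − CFSE(tet) = -173 − (-51) = -122 kJ/mol.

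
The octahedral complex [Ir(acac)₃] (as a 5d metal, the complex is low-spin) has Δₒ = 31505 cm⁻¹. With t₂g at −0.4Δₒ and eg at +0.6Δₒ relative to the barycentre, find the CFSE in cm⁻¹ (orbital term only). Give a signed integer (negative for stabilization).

-75612

Each acac⁻ contributes -1; 3 × (-1) = -3. With overall charge +0, Ir is in the +3 oxidation state.
Ir³⁺: group 9, so d-count = 9 − 3 = 6.
Configuration: t₂g⁶ eg⁰.
CFSE(orbital) = 6×(-0.4Δₒ) + 0×(0.6Δₒ) = -2.4Δₒ; with Δₒ = 31505 cm⁻¹ that is -75612 cm⁻¹.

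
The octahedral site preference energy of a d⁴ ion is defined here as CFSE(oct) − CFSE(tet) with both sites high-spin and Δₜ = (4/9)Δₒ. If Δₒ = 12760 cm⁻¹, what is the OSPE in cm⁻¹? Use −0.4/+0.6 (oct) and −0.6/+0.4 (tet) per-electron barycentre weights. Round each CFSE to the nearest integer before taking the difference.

In an octahedral site d⁴ (HS) is t₂g³ eg¹, giving CFSE(oct) = -0.6Δₒ = -7656 cm⁻¹.
Tetrahedral: e² t₂², CFSE = 2(−0.6) + 2(+0.4) = -0.4Δₜ = -0.4 × (4/9) × 12760 = -2268 cm⁻¹.
OSPE = CFSE(oct) − CFSE(tet) = -7656 − (-2268) = -5388 cm⁻¹.

-5388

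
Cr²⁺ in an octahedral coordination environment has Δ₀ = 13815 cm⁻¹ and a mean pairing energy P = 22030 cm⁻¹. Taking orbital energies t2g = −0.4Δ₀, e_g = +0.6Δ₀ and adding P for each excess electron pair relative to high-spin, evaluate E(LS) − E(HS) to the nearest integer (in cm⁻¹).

Cr is in group 6, so Cr²⁺ is d⁴ (6 − 2 = 4).
High-spin: t2g^3 e_g^1, CFSE = -0.6Δ₀ = -8289 cm⁻¹.
For low-spin the configuration is t2g^4 e_g^0: orbital energy -1.6 × 13815 = -22104 cm⁻¹, and 1 additional pair relative to high-spin adds 22030 cm⁻¹, giving -74 cm⁻¹.
The difference is -74 − (-8289) = 8215 cm⁻¹, so high-spin lies lower.

8215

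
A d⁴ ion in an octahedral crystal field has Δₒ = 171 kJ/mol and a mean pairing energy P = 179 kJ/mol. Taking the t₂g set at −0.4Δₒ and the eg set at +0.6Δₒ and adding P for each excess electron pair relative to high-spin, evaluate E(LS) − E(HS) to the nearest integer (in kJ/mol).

High-spin: t₂g³ eg¹, CFSE = -0.6Δₒ = -103 kJ/mol.
Low-spin t₂g⁴ eg⁰ gives -1.6Δₒ = -274 kJ/mol, but forming 1 extra pair costs 1P = 179 kJ/mol, so E(LS) = -274 + 179 = -95 kJ/mol.
The difference is -95 − (-103) = 8 kJ/mol, so high-spin lies lower.

8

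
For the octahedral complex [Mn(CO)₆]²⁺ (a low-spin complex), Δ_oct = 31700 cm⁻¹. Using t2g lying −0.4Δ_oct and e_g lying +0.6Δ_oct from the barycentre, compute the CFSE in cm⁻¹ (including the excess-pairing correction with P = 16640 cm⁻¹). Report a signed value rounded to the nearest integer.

-30120

CO is neutral, so the +2 overall charge sits on Mn: oxidation state +2.
Mn sits in group 7; removing 2 electrons leaves Mn²⁺ with 7 − 2 = 5 d electrons.
The d⁵ electrons fill as t2g^5 e_g^0.
Orbital CFSE = 5(-0.4) + 0(0.6) = -2.0Δ_oct = -2.0 × 31700 = -63400 cm⁻¹.
Relative to high-spin t2g^3 e_g^2 (0 paired), the low-spin configuration has 2 additional pairs, contributing +2 × 16640 = +33280 cm⁻¹.
Net CFSE = -63400 + 33280 = -30120 cm⁻¹.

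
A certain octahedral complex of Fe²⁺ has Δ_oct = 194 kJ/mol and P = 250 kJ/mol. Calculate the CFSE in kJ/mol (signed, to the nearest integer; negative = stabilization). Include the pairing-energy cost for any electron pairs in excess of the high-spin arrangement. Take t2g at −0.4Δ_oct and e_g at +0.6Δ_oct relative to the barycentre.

Group 8 minus oxidation state +2 gives a d⁶ configuration for Fe²⁺.
Here Δ_oct < P (194 < 250), so the high-spin state is favoured.
That gives t2g^4 e_g^2.
Orbital CFSE = -0.4Δ_oct = -0.4 × 194 = -78 kJ/mol.
High-spin has no excess pairs, so no pairing correction applies.

-78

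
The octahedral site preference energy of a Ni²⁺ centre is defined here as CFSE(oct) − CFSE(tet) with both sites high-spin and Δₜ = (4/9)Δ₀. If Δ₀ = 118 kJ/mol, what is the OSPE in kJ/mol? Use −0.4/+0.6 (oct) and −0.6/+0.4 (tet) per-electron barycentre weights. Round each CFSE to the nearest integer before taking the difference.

-100

Ni²⁺: group 10, so d-count = 10 − 2 = 8.
Octahedral (high-spin): t₂g⁶ eg², CFSE = 6(−0.4) + 2(+0.6) = -1.2Δ₀ = -1.2 × 118 = -142 kJ/mol.
In a tetrahedral site the filling is e⁴ t₂⁴: CFSE(tet) = -0.8Δₜ = -0.8 × (4/9)(118) = -42 kJ/mol.
OSPE = -142 − (-42) = -100 kJ/mol.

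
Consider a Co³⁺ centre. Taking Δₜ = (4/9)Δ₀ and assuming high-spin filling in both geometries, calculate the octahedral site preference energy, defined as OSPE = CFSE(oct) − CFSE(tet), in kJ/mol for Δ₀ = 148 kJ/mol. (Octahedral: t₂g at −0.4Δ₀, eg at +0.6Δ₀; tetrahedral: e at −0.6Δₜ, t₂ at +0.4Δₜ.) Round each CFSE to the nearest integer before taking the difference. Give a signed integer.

Co is in group 9, so Co³⁺ is d⁶ (9 − 3 = 6).
Octahedral (high-spin): t₂g⁴ eg², CFSE = 4(−0.4) + 2(+0.6) = -0.4Δ₀ = -0.4 × 148 = -59 kJ/mol.
Tetrahedral e³ t₂³ gives -0.6Δₜ = -0.6 × (4/9) × 148 = -39 kJ/mol.
Subtracting, OSPE = -59 − (-39) = -20 kJ/mol.

-20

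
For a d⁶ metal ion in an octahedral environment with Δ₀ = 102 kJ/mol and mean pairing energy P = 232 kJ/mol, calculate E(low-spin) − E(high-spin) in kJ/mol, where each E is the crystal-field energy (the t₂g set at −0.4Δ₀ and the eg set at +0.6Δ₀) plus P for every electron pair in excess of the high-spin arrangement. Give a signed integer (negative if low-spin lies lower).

High-spin: t₂g⁴ eg², CFSE = -0.4Δ₀ = -41 kJ/mol.
For low-spin the configuration is t₂g⁶ eg⁰: orbital energy -2.4 × 102 = -245 kJ/mol, and 2 additional pairs relative to high-spin add 464 kJ/mol, giving 219 kJ/mol.
Thus E(LS) − E(HS) = 260 kJ/mol.

260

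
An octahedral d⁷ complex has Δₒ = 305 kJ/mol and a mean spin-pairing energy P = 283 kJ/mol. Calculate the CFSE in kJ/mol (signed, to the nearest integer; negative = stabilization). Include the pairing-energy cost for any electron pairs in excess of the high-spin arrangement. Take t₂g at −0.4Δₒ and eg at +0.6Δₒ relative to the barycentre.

Since Δₒ = 305 kJ/mol > P = 283 kJ/mol, the complex adopts the low-spin configuration.
Configuration: t₂g⁶ eg¹.
Orbital CFSE = -1.8Δₒ = -1.8 × 305 = -549 kJ/mol.
Excess pairs vs high-spin: 3 − 2 = 1; pairing cost = +283 kJ/mol.
Net CFSE = -549 + 283 = -266 kJ/mol.

-266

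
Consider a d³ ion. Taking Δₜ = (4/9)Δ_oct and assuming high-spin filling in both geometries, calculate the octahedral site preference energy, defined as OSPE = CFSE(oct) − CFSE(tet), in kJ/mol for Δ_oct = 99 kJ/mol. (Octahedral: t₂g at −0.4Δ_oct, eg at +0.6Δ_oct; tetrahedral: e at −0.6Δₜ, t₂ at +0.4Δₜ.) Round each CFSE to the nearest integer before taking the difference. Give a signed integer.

-84

Octahedral (high-spin): t₂g³ eg⁰, CFSE = 3(−0.4) + 0(+0.6) = -1.2Δ_oct = -1.2 × 99 = -119 kJ/mol.
Tetrahedral e² t₂¹ gives -0.8Δₜ = -0.8 × (4/9) × 99 = -35 kJ/mol.
Subtracting, OSPE = -119 − (-35) = -84 kJ/mol.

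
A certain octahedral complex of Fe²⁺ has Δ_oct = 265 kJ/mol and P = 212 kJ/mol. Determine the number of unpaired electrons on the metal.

0

Group 8 minus oxidation state +2 gives a d⁶ configuration for Fe²⁺.
Here Δ_oct > P (265 > 212), so the low-spin state is favoured.
Filling d⁶ accordingly: t2g^6 e_g^0.
Unpaired electrons: 0.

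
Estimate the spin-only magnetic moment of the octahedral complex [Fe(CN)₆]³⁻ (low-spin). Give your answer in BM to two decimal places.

Each CN⁻ contributes -1; 6 × (-1) = -6. With overall charge -3, Fe is in the +3 oxidation state.
Fe sits in group 8; removing 3 electrons leaves Fe³⁺ with 8 − 3 = 5 d electrons.
Configuration: t₂g⁵ eg⁰ → 1 unpaired electron.
μ(spin-only) = √[1(1+2)] = √3 ≈ 1.73 BM.

1.73 BM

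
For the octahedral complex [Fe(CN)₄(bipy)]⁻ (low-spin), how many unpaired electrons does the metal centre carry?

Ligand charges: 4×(-1) from CN⁻ and 1×(+0) from bipy sum to -4; with overall charge -1, Fe is +3.
Fe is in group 8, so Fe³⁺ is d⁵ (8 − 3 = 5).
Configuration: t₂g⁵ eg⁰, giving 1 unpaired electron.

1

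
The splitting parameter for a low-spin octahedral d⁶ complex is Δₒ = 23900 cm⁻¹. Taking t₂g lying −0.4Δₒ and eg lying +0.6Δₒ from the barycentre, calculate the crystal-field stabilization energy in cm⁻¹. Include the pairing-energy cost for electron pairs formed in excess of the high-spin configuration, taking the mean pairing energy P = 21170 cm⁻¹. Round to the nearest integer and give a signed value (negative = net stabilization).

The d⁶ electrons fill as t₂g⁶ eg⁰.
Orbital CFSE = 6(-0.4) + 0(0.6) = -2.4Δₒ = -2.4 × 23900 = -57360 cm⁻¹.
Pairing penalty: 3 pairs vs 1 in the high-spin reference → 2 extra × P = 42340 cm⁻¹.
Overall CFSE = -57360 + 42340 = -15020 cm⁻¹.

-15020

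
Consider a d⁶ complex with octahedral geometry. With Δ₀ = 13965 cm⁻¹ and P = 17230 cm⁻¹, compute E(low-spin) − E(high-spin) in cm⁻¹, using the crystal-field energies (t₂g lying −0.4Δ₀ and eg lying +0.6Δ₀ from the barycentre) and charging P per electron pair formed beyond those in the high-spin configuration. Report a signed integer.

In the high-spin limit (t₂g⁴ eg²) the orbital term is -0.4Δ₀ = -5586 cm⁻¹, with no excess pairing.
For low-spin the configuration is t₂g⁶ eg⁰: orbital energy -2.4 × 13965 = -33516 cm⁻¹, and 2 additional pairs relative to high-spin add 34460 cm⁻¹, giving 944 cm⁻¹.
E(LS) − E(HS) = 944 − (-5586) = 6530 cm⁻¹.

6530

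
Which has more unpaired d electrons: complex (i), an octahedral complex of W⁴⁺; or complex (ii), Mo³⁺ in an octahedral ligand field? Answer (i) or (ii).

(i): W⁴⁺: group 6, so d-count = 6 − 4 = 2; t₂g² eg⁰ → 2 unpaired.
(ii): Mo sits in group 6; removing 3 electrons leaves Mo³⁺ with 6 − 3 = 3 d electrons; t₂g³ eg⁰ → 3 unpaired.
So (ii) has more unpaired electrons.

(ii)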